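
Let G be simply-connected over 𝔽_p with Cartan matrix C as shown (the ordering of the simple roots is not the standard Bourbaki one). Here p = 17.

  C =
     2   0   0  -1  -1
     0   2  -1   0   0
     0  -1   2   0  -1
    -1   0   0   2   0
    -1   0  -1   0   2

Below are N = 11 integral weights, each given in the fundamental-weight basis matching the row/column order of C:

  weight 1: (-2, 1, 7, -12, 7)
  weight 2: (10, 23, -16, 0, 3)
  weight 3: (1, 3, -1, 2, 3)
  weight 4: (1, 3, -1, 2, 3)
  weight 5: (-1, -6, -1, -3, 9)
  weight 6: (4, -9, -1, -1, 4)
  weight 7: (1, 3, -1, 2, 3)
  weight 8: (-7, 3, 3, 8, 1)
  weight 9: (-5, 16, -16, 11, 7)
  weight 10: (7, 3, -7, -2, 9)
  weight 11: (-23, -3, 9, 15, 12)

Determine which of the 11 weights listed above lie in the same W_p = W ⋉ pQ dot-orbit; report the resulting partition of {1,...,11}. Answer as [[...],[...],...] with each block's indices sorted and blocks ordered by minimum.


Dynkin diagram of C (from the 8 off-diagonal −1 entries): A_5.

W_17-reps of the 11 weights in Ā_17 (same 5-coord order as C):

  λ_1 → (7, 1, 4, 0, 4);  λ_2 → (7, 1, 4, 0, 4);  λ_3 → (2, 4, 0, 3, 4);  λ_4 → (2, 4, 0, 3, 4);  λ_5 → (2, 0, 5, 0, 3);  λ_6 → (2, 0, 5, 0, 3);  λ_7 → (2, 4, 0, 3, 4);  λ_8 → (2, 4, 0, 3, 4);  λ_9 → (7, 1, 4, 0, 4);  λ_10 → (7, 1, 4, 0, 4);  λ_11 → (7, 1, 4, 0, 4)

The 11 indices split into 3 linkage classes (same alcove rep ⇔ same W_17-dot-orbit):

[[1, 2, 9, 10, 11], [3, 4, 7, 8], [5, 6]]


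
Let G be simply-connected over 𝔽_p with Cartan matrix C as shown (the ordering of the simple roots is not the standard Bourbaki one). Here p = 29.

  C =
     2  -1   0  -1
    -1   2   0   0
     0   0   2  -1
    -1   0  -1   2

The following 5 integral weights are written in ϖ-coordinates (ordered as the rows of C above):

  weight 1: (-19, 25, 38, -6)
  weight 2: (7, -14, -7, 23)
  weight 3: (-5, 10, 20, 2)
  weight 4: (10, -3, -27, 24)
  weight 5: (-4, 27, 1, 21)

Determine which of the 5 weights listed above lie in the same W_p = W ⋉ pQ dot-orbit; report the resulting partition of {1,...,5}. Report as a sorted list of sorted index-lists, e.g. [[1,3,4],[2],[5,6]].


Cartan matrix: type A_4 (|W|=120); un-permuting the 4 rows.

Each λ_j+ρ reduced to Ā_29; 4-tuples below use C's row order:

  λ_1 → (5, 5, 3, 13);  λ_2 → (5, 5, 3, 13);  λ_3 → (3, 5, 18, 1);  λ_4 → (3, 5, 18, 1);  λ_5 → (3, 5, 18, 1)

2 distinct reps among the 5 weights ⇒ 2 W_29-linkage classes:

[[1, 2], [3, 4, 5]]


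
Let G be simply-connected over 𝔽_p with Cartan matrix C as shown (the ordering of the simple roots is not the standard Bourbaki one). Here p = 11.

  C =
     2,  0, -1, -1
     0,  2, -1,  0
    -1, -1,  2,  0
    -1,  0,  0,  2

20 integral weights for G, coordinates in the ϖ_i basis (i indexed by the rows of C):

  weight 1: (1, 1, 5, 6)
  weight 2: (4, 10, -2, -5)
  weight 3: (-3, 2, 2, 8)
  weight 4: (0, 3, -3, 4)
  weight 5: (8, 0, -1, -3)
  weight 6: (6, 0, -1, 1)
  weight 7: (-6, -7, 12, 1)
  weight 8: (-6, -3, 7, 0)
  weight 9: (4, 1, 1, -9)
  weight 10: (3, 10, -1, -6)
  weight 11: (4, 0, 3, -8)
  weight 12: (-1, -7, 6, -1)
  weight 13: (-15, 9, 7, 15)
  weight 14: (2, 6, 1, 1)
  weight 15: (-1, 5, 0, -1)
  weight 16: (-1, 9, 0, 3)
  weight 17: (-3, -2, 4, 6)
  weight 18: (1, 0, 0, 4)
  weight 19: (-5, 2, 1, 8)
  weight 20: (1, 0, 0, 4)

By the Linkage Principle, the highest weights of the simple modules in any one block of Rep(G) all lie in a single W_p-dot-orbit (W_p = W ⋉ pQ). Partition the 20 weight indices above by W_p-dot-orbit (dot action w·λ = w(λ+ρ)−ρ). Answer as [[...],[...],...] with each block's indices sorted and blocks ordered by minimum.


C ↔ A_4 under row/col permutation; |W(A_4)| = 120.

W_11-reps of the 20 weights in Ā_11 (same 4-coord order as C):

  1: (2, 4, 2, 1);  2: (0, 6, 1, 0);  3: (2, 1, 1, 5);  4: (1, 2, 1, 4);  5: (7, 1, 0, 2);  6: (7, 1, 0, 2);  7: (2, 4, 2, 1);  8: (1, 2, 1, 4);  9: (2, 1, 1, 5);  10: (0, 6, 1, 0);  11: (2, 1, 2, 5);  12: (0, 6, 1, 0);  13: (1, 2, 1, 4);  14: (2, 4, 2, 1);  15: (0, 6, 1, 0);  16: (0, 6, 1, 0);  17: (2, 1, 2, 5);  18: (2, 1, 1, 5);  19: (2, 1, 2, 5);  20: (2, 1, 1, 5)

These 20 weights hit 6 W_11-dot-orbits; sizes (3, 5, 4, 3, 2, 3):

[[1, 7, 14], [2, 10, 12, 15, 16], [3, 9, 18, 20], [4, 8, 13], [5, 6], [11, 17, 19]]


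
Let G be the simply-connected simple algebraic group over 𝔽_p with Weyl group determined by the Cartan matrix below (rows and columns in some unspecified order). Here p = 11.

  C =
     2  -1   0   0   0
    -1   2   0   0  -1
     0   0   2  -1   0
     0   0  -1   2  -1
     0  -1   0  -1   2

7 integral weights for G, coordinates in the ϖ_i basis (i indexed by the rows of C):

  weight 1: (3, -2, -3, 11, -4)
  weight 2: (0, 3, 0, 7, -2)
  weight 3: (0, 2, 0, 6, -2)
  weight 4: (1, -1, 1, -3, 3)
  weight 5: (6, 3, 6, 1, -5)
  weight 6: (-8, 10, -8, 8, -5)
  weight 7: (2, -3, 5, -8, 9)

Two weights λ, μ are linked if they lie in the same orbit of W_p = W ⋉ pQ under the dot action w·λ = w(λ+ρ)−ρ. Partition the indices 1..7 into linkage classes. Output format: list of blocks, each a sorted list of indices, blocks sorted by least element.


A_5 Cartan matrix, 5 simple roots permuted; ρ=(1,1,1,1,1).

W_11-reps of the 7 weights in Ā_11 (same 5-coord order as C):

  λ_1+ρ ↦ (1, 2, 1, 6, 1)
  λ_2+ρ ↦ (1, 2, 1, 6, 1)
  λ_3+ρ ↦ (1, 2, 1, 6, 1)
  λ_4+ρ ↦ (2, 0, 0, 2, 2)
  λ_5+ρ ↦ (2, 0, 0, 2, 2)
  λ_6+ρ ↦ (2, 0, 0, 2, 2)
  λ_7+ρ ↦ (1, 2, 1, 6, 1)

Grouping the 7 weights by Ā_11-representative: 2 linkage classes.

[[1, 2, 3, 7], [4, 5, 6]]


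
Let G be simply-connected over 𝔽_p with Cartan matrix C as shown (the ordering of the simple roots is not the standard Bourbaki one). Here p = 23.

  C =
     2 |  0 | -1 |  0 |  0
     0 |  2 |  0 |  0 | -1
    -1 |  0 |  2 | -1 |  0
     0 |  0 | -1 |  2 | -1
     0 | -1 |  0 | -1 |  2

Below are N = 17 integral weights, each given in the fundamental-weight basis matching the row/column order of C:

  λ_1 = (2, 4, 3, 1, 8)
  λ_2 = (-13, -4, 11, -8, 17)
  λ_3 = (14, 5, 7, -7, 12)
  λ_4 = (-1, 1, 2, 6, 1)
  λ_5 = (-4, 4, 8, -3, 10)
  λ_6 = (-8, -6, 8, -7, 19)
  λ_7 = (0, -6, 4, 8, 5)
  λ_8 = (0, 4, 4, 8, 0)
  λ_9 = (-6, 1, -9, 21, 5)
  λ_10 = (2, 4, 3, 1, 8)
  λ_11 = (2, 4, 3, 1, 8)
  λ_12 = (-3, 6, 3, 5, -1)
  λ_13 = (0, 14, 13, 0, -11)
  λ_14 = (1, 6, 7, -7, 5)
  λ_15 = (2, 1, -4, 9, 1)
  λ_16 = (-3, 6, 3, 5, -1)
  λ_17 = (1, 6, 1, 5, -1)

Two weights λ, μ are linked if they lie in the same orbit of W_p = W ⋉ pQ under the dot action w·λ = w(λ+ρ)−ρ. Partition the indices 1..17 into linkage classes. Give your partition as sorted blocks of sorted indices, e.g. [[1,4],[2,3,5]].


Root system A_5: the 5×5 matrix C matches after relabeling.

Alcove-folded reps (p=23, 17 weights, presented ϖ-order):

  [1] (3, 5, 4, 2, 9)
  [2] (5, 3, 7, 0, 8)
  [3] (2, 7, 2, 6, 0)
  [4] (0, 2, 3, 7, 2)
  [5] (3, 5, 4, 2, 9)
  [6] (3, 5, 4, 2, 9)
  [7] (1, 5, 5, 9, 1)
  [8] (1, 5, 5, 9, 1)
  [9] (1, 5, 5, 9, 1)
  [10] (3, 5, 4, 2, 9)
  [11] (3, 5, 4, 2, 9)
  [12] (2, 7, 2, 6, 0)
  [13] (1, 5, 5, 9, 1)
  [14] (2, 7, 2, 6, 0)
  [15] (0, 2, 3, 7, 2)
  [16] (2, 7, 2, 6, 0)
  [17] (2, 7, 2, 6, 0)

Grouping the 17 weights by Ā_23-representative: 5 linkage classes.

[[1, 5, 6, 10, 11], [2], [3, 12, 14, 16, 17], [4, 15], [7, 8, 9, 13]]


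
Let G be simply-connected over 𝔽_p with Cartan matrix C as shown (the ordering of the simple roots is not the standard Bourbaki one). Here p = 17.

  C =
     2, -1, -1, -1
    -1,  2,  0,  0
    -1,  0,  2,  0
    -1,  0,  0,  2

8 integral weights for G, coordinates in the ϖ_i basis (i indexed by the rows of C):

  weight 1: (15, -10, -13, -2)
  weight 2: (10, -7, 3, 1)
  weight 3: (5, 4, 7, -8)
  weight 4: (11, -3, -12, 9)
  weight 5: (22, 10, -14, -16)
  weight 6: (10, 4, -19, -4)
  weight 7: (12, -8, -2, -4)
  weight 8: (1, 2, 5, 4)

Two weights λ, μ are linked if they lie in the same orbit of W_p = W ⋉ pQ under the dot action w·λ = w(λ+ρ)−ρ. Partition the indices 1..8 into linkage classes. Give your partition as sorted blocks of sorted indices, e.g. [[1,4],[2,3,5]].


C ↔ D_4 under row/col permutation; |W(D_4)| = 192.

Alcove-folded reps (p=17, 8 weights, presented ϖ-order):

  [1] (1, 3, 6, 5) · [2] (0, 6, 4, 2) · [3] (1, 3, 6, 5) · [4] (1, 3, 6, 5) · [5] (0, 6, 4, 2) · [6] (1, 3, 6, 5) · [7] (2, 7, 1, 3) · [8] (1, 3, 6, 5)

Partition of {1..8} into 3 W_17-dot-orbits:

[[1, 3, 4, 6, 8], [2, 5], [7]]


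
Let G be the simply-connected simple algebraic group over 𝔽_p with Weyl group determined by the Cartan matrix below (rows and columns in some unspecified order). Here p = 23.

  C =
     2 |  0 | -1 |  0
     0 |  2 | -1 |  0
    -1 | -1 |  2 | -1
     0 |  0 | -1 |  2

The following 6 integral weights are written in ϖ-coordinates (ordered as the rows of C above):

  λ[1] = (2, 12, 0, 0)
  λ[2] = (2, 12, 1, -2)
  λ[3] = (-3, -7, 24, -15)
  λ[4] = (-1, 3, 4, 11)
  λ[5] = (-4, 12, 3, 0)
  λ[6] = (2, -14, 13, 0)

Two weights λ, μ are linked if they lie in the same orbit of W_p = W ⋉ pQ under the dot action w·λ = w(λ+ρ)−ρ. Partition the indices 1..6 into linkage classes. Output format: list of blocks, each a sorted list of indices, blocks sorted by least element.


Root system D_4: the 4×4 matrix C matches after relabeling.

Alcove-folded reps (p=23, 6 weights, presented ϖ-order):

  λ_1 → (3, 13, 1, 1) · λ_2 → (3, 13, 1, 1) · λ_3 → (0, 4, 2, 12) · λ_4 → (0, 4, 2, 12) · λ_5 → (3, 13, 1, 1) · λ_6 → (3, 13, 1, 1)

Linkage partition of the 6 weights (2 classes, p=23):

[[1, 2, 5, 6], [3, 4]]


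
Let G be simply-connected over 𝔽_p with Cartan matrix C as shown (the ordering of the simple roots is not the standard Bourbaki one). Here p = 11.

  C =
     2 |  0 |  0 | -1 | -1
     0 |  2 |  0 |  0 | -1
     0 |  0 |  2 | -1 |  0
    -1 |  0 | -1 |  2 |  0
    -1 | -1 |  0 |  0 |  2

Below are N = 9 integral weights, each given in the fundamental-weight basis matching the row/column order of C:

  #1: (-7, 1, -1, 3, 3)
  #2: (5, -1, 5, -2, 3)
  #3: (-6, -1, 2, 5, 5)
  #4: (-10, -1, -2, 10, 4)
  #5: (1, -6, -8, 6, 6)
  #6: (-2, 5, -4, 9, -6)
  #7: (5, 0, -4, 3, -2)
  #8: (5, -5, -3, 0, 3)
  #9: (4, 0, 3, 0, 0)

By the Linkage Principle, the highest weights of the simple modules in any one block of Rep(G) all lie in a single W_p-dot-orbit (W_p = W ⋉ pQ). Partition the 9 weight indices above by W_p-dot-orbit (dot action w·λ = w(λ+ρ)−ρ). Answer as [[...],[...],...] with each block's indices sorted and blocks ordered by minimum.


Type A_5, rank 5, |W|=720; reorder rows/cols to standard.

Each λ_j+ρ reduced to Ā_11; 5-tuples below use C's row order:

  λ_1+ρ ↦ (2, 0, 2, 0, 2)
  λ_2+ρ ↦ (5, 4, 1, 1, 0)
  λ_3+ρ ↦ (5, 0, 3, 1, 1)
  λ_4+ρ ↦ (5, 4, 1, 1, 0)
  λ_5+ρ ↦ (2, 0, 2, 0, 2)
  λ_6+ρ ↦ (5, 0, 3, 1, 1)
  λ_7+ρ ↦ (5, 0, 3, 1, 1)
  λ_8+ρ ↦ (5, 4, 1, 1, 0)
  λ_9+ρ ↦ (5, 0, 3, 1, 1)

The 9 indices split into 3 linkage classes (same alcove rep ⇔ same W_11-dot-orbit):

[[1, 5], [2, 4, 8], [3, 6, 7, 9]]


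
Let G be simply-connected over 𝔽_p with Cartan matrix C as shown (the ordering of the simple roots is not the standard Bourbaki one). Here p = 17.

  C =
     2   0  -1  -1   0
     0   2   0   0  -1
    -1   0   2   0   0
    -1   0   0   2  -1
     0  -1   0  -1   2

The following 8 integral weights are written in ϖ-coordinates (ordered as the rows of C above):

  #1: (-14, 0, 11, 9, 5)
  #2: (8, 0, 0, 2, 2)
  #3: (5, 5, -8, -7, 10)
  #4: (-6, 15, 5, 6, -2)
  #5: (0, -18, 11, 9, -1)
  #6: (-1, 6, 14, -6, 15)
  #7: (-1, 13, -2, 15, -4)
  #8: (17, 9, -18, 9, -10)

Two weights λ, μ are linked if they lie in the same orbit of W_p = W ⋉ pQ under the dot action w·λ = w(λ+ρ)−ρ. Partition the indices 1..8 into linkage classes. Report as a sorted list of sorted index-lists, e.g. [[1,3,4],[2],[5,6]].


Root system A_5: the 5×5 matrix C matches after relabeling.

W_17-reps of the 8 weights in Ā_17 (same 5-coord order as C):

  λ_1+ρ ↦ (9, 1, 1, 3, 3)
  λ_2+ρ ↦ (9, 1, 1, 3, 3)
  λ_3+ρ ↦ (6, 6, 0, 1, 4)
  λ_4+ρ ↦ (0, 9, 5, 1, 1)
  λ_5+ρ ↦ (6, 6, 0, 1, 4)
  λ_6+ρ ↦ (0, 9, 5, 1, 1)
  λ_7+ρ ↦ (9, 1, 1, 3, 3)
  λ_8+ρ ↦ (0, 9, 5, 1, 1)

3 distinct reps among the 8 weights ⇒ 3 W_17-linkage classes:

[[1, 2, 7], [3, 5], [4, 6, 8]]


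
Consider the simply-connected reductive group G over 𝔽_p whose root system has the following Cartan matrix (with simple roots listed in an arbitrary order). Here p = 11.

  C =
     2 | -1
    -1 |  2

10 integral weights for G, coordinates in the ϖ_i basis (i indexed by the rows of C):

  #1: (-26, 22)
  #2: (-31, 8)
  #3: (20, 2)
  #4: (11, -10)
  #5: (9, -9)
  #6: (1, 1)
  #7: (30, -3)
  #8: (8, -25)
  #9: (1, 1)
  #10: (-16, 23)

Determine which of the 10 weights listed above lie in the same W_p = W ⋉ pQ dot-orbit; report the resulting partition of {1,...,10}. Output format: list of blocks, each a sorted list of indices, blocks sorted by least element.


A_2 Cartan matrix, 2 simple roots permuted; ρ=(1,1).

Each λ_j+ρ reduced to Ā_11; 2-tuples below use C's row order:

  λ_1 → (2, 8) · λ_2 → (2, 8) · λ_3 → (2, 8) · λ_4 → (2, 8) · λ_5 → (2, 8) · λ_6 → (2, 2) · λ_7 → (2, 2) · λ_8 → (2, 2) · λ_9 → (2, 2) · λ_10 → (2, 2)

These 10 weights hit 2 W_11-dot-orbits; sizes (5, 5):

[[1, 2, 3, 4, 5], [6, 7, 8, 9, 10]]


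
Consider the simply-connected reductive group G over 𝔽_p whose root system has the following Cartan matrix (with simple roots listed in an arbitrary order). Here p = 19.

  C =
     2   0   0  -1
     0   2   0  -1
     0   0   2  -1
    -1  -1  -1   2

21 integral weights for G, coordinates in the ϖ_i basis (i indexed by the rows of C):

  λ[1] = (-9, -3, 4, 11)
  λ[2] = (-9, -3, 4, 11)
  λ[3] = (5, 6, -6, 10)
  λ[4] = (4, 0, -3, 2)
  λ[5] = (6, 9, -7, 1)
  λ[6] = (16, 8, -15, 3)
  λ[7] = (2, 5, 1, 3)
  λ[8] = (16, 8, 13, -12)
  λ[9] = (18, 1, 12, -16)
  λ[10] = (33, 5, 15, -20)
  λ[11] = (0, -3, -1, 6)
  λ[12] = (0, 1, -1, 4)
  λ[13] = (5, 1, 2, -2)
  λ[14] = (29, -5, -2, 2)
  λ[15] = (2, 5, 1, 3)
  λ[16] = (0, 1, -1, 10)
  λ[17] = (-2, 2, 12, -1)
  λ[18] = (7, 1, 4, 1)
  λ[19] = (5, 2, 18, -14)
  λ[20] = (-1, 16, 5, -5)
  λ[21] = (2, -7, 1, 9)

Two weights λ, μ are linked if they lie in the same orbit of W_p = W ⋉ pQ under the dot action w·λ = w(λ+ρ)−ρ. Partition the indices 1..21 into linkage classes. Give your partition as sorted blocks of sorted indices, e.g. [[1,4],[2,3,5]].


Root system D_4: the 4×4 matrix C matches after relabeling.

Folding the 21 weights λ_j+ρ into Ā_19 (reps in the given 4-coord order):

    [1] (8, 2, 5, 2)
    [2] (8, 2, 5, 2)
    [3] (1, 2, 0, 5)
    [4] (5, 1, 2, 1)
    [5] (3, 6, 2, 4)
    [6] (5, 1, 2, 1)
    [7] (3, 6, 2, 4)
    [8] (5, 1, 2, 1)
    [9] (4, 13, 2, 0)
    [10] (0, 2, 12, 1)
    [11] (1, 2, 0, 5)
    [12] (1, 2, 0, 5)
    [13] (5, 1, 2, 1)
    [14] (5, 1, 2, 1)
    [15] (3, 6, 2, 4)
    [16] (1, 2, 0, 5)
    [17] (0, 2, 12, 1)
    [18] (8, 2, 5, 2)
    [19] (3, 6, 2, 4)
    [20] (4, 13, 2, 0)
    [21] (3, 6, 2, 4)

Linkage partition of the 21 weights (6 classes, p=19):

[[1, 2, 18], [3, 11, 12, 16], [4, 6, 8, 13, 14], [5, 7, 15, 19, 21], [9, 20], [10, 17]]


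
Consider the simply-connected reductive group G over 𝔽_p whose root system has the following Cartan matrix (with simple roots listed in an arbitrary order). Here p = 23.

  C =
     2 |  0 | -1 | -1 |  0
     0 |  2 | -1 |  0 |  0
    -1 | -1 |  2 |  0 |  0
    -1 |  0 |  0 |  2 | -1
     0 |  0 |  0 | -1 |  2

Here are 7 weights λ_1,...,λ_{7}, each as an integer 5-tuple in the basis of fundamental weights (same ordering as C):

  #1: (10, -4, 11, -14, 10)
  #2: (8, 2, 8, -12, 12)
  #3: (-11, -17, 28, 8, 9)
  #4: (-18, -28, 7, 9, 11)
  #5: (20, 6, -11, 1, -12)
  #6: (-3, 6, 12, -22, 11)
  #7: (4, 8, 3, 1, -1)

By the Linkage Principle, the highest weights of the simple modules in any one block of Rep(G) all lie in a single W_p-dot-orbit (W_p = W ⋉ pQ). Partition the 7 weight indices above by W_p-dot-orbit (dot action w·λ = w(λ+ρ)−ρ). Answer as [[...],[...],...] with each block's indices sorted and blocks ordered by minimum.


Cartan matrix: type A_5 (|W|=720); un-permuting the 5 rows.

W_23-reps of the 7 weights in Ā_23 (same 5-coord order as C):

  1: (2, 3, 7, 9, 2) · 2: (2, 3, 7, 9, 2) · 3: (4, 1, 3, 5, 1) · 4: (4, 1, 3, 5, 1) · 5: (2, 3, 7, 9, 2) · 6: (2, 3, 7, 9, 2) · 7: (5, 9, 4, 2, 0)

Partition of {1..7} into 3 W_23-dot-orbits:

[[1, 2, 5, 6], [3, 4], [7]]


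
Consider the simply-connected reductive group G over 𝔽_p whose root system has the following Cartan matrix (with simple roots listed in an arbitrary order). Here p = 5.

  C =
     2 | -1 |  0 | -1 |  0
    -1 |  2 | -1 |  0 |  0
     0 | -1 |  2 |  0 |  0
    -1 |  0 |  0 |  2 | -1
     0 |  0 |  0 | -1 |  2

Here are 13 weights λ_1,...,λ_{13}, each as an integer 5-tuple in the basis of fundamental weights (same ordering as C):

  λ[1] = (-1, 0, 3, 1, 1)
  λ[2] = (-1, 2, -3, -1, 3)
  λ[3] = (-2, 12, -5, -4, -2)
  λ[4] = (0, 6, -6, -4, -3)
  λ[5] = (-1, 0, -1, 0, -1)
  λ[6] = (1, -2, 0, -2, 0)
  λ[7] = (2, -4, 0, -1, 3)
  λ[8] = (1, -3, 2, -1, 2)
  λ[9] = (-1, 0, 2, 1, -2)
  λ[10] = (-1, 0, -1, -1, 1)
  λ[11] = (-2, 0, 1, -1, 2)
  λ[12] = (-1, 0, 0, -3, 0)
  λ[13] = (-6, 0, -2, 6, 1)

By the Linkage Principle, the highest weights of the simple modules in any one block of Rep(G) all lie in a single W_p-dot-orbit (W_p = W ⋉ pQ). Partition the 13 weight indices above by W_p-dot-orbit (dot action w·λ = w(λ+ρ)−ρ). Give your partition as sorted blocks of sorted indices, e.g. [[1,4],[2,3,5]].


Dynkin diagram of C (from the 8 off-diagonal −1 entries): A_5.

Ā_5 reps of the 13 weights (A_5, coords as presented):

    λ_1 → (0, 1, 0, 0, 2)
    λ_2 → (0, 1, 0, 0, 2)
    λ_3 → (0, 1, 2, 1, 0)
    λ_4 → (0, 2, 0, 0, 2)
    λ_5 → (0, 1, 0, 1, 0)
    λ_6 → (0, 1, 0, 1, 0)
    λ_7 → (0, 1, 0, 0, 2)
    λ_8 → (0, 2, 0, 0, 2)
    λ_9 → (0, 1, 2, 1, 0)
    λ_10 → (0, 1, 0, 0, 2)
    λ_11 → (0, 0, 2, 1, 2)
    λ_12 → (0, 1, 0, 1, 0)
    λ_13 → (0, 1, 0, 0, 2)

Grouping the 13 weights by Ā_5-representative: 5 linkage classes.

[[1, 2, 7, 10, 13], [3, 9], [4, 8], [5, 6, 12], [11]]


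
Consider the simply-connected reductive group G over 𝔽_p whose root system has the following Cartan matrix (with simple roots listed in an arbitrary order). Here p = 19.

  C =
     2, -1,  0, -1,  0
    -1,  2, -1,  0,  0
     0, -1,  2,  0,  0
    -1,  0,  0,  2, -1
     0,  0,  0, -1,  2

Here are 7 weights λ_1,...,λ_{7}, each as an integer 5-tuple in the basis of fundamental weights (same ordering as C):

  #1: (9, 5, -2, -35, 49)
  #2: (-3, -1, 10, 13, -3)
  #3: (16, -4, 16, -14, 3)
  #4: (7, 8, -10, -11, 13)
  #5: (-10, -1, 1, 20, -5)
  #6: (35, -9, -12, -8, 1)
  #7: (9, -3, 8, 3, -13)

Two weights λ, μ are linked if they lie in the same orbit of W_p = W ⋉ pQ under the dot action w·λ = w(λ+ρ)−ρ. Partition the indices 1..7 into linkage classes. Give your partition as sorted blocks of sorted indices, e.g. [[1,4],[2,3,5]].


A_5 Cartan matrix, 5 simple roots permuted; ρ=(1,1,1,1,1).

Folding the 7 weights λ_j+ρ into Ā_19 (reps in the given 5-coord order):

  1: (5, 0, 1, 7, 3) · 2: (0, 2, 5, 8, 2) · 3: (1, 3, 2, 1, 3) · 4: (0, 2, 5, 8, 2) · 5: (0, 2, 5, 8, 2) · 6: (0, 2, 5, 8, 2) · 7: (0, 2, 5, 8, 2)

Partition of {1..7} into 3 W_19-dot-orbits:

[[1], [2, 4, 5, 6, 7], [3]]


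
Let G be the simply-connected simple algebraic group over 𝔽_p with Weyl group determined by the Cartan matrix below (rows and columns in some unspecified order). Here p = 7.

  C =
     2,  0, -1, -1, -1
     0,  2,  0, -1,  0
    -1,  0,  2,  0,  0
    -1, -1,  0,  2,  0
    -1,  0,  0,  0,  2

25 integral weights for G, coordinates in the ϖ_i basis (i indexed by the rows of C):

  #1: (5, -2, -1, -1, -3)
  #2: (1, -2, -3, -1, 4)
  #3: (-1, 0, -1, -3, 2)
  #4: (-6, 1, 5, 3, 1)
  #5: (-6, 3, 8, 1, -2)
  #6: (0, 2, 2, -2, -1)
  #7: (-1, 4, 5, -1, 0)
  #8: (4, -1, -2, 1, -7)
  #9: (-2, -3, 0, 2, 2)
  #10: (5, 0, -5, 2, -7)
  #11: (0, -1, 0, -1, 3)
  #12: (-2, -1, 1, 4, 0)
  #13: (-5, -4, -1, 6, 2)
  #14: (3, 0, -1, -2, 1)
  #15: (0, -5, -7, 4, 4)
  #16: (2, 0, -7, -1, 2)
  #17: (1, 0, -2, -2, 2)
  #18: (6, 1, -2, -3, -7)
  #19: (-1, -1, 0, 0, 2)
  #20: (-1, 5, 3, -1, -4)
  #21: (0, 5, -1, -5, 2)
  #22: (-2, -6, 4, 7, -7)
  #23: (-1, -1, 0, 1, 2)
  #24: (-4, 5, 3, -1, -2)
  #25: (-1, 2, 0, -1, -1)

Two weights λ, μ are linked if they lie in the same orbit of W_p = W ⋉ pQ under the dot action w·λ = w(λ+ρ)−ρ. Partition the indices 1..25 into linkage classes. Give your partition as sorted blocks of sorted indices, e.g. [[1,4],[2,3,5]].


Cartan matrix: type D_5 (|W|=1920); un-permuting the 5 rows.

Ā_7 reps of the 25 weights (D_5, coords as presented):

  λ_1 → (1, 2, 0, 0, 2)
  λ_2 → (1, 0, 1, 0, 4)
  λ_3 → (1, 0, 1, 0, 0)
  λ_4 → (0, 0, 1, 1, 3)
  λ_5 → (1, 2, 0, 0, 2)
  λ_6 → (0, 2, 3, 1, 0)
  λ_7 → (1, 0, 1, 0, 4)
  λ_8 → (1, 0, 1, 0, 4)
  λ_9 → (1, 2, 0, 0, 2)
  λ_10 → (1, 2, 0, 0, 2)
  λ_11 → (1, 0, 1, 0, 4)
  λ_12 → (1, 0, 1, 0, 0)
  λ_13 → (0, 2, 3, 1, 0)
  λ_14 → (1, 2, 0, 0, 2)
  λ_15 → (1, 0, 1, 0, 0)
  λ_16 → (0, 2, 3, 1, 0)
  λ_17 → (0, 0, 1, 1, 3)
  λ_18 → (1, 0, 1, 0, 4)
  λ_19 → (0, 0, 1, 1, 3)
  λ_20 → (0, 3, 1, 0, 0)
  λ_21 → (0, 2, 3, 1, 0)
  λ_22 → (1, 0, 1, 0, 0)
  λ_23 → (0, 0, 1, 1, 3)
  λ_24 → (0, 2, 3, 1, 0)
  λ_25 → (0, 3, 1, 0, 0)

These 25 weights hit 6 W_7-dot-orbits; sizes (5, 5, 4, 4, 5, 2):

[[1, 5, 9, 10, 14], [2, 7, 8, 11, 18], [3, 12, 15, 22], [4, 17, 19, 23], [6, 13, 16, 21, 24], [20, 25]]


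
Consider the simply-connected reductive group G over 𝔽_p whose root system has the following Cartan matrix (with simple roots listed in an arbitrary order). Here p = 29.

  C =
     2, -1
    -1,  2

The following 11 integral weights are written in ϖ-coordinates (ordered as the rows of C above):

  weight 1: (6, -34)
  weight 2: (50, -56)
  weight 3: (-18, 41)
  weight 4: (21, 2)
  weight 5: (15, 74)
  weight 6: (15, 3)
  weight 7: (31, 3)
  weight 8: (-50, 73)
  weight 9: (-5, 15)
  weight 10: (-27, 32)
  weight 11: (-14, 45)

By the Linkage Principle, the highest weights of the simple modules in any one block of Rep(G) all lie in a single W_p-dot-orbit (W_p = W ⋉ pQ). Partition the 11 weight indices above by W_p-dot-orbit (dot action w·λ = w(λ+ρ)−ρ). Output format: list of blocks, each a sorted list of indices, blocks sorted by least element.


A_2 Cartan matrix, 2 simple roots permuted; ρ=(1,1).

Ā_29 reps of the 11 weights (A_2, coords as presented):

  λ_1 → (22, 3) · λ_2 → (22, 3) · λ_3 → (4, 12) · λ_4 → (22, 3) · λ_5 → (4, 12) · λ_6 → (16, 4) · λ_7 → (22, 3) · λ_8 → (16, 4) · λ_9 → (4, 12) · λ_10 → (22, 3) · λ_11 → (4, 12)

Partition of {1..11} into 3 W_29-dot-orbits:

[[1, 2, 4, 7, 10], [3, 5, 9, 11], [6, 8]]


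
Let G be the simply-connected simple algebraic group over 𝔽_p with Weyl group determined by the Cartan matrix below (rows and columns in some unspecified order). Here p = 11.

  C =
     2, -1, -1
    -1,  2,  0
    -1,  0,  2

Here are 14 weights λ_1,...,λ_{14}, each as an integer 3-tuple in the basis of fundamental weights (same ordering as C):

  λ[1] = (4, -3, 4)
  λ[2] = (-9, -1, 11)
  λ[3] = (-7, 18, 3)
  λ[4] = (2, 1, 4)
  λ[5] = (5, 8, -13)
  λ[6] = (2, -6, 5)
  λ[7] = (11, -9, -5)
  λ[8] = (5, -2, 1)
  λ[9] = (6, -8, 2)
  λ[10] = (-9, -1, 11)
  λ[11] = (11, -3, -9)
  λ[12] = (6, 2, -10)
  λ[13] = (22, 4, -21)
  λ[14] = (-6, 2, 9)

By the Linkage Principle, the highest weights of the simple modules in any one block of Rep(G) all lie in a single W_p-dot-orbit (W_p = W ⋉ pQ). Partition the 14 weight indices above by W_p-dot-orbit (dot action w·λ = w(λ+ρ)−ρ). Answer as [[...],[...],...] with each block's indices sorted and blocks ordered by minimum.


C ↔ A_3 under row/col permutation; |W(A_3)| = 24.

Each λ_j+ρ reduced to Ā_11; 3-tuples below use C's row order:

    [1] (3, 2, 5)
    [2] (0, 7, 3)
    [3] (2, 3, 4)
    [4] (3, 2, 5)
    [5] (5, 1, 2)
    [6] (2, 3, 4)
    [7] (0, 7, 3)
    [8] (5, 1, 2)
    [9] (0, 7, 3)
    [10] (0, 7, 3)
    [11] (2, 1, 7)
    [12] (2, 1, 7)
    [13] (3, 2, 5)
    [14] (3, 2, 5)

These 14 weights hit 5 W_11-dot-orbits; sizes (4, 4, 2, 2, 2):

[[1, 4, 13, 14], [2, 7, 9, 10], [3, 6], [5, 8], [11, 12]]


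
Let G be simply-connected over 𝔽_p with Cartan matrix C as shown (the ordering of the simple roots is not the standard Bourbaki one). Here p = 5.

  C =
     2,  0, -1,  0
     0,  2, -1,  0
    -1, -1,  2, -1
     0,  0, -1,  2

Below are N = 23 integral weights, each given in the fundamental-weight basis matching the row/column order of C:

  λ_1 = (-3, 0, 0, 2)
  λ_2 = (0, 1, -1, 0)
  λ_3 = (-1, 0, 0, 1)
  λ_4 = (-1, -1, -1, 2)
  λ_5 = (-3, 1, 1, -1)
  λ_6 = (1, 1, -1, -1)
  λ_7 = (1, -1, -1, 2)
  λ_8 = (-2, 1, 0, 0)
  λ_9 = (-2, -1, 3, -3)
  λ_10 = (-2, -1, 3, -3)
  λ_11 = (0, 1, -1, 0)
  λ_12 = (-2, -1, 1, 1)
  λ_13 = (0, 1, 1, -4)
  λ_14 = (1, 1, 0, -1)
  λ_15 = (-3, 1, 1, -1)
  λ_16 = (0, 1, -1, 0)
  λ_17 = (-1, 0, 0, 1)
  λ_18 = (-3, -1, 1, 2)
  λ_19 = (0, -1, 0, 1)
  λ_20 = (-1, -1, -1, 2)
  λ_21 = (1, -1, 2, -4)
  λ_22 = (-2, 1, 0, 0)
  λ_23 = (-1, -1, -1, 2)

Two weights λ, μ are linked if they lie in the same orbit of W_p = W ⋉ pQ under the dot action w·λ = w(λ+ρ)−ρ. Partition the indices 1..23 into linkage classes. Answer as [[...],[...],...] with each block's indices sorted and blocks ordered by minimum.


D_4 Cartan matrix, 4 simple roots permuted; ρ=(1,1,1,1).

Folding the 23 weights λ_j+ρ into Ā_5 (reps in the given 4-coord order):

  λ_1+ρ ↦ (1, 0, 1, 2);  λ_2+ρ ↦ (1, 2, 0, 1);  λ_3+ρ ↦ (0, 1, 1, 2);  λ_4+ρ ↦ (0, 0, 0, 3);  λ_5+ρ ↦ (2, 2, 0, 0);  λ_6+ρ ↦ (2, 2, 0, 0);  λ_7+ρ ↦ (2, 0, 0, 3);  λ_8+ρ ↦ (1, 2, 0, 1);  λ_9+ρ ↦ (1, 0, 1, 2);  λ_10+ρ ↦ (1, 0, 1, 2);  λ_11+ρ ↦ (1, 2, 0, 1);  λ_12+ρ ↦ (1, 0, 1, 2);  λ_13+ρ ↦ (0, 1, 1, 2);  λ_14+ρ ↦ (2, 2, 0, 0);  λ_15+ρ ↦ (2, 2, 0, 0);  λ_16+ρ ↦ (1, 2, 0, 1);  λ_17+ρ ↦ (0, 1, 1, 2);  λ_18+ρ ↦ (2, 0, 0, 3);  λ_19+ρ ↦ (1, 0, 1, 2);  λ_20+ρ ↦ (0, 0, 0, 3);  λ_21+ρ ↦ (2, 0, 0, 3);  λ_22+ρ ↦ (1, 2, 0, 1);  λ_23+ρ ↦ (0, 0, 0, 3)

Linkage partition of the 23 weights (6 classes, p=5):

[[1, 9, 10, 12, 19], [2, 8, 11, 16, 22], [3, 13, 17], [4, 20, 23], [5, 6, 14, 15], [7, 18, 21]]


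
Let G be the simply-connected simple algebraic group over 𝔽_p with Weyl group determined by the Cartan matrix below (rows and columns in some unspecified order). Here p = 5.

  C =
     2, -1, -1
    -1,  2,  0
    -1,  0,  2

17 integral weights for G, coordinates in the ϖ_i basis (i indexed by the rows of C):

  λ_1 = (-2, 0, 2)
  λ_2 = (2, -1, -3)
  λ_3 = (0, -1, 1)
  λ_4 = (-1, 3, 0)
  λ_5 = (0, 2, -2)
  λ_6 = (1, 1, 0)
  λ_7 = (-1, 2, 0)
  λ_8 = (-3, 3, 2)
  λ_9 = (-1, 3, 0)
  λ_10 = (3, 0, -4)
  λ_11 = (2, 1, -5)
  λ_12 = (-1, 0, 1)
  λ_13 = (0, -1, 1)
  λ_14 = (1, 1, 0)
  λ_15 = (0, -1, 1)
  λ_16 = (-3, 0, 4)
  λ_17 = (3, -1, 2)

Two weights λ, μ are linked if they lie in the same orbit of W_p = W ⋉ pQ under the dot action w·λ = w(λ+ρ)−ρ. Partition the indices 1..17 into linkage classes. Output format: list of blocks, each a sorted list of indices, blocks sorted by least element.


A_3 Cartan matrix, 3 simple roots permuted; ρ=(1,1,1).

Ā_5 reps of the 17 weights (A_3, coords as presented):

  1: (1, 0, 2) · 2: (1, 0, 2) · 3: (1, 0, 2) · 4: (0, 4, 1) · 5: (0, 3, 1) · 6: (2, 2, 1) · 7: (0, 3, 1) · 8: (2, 2, 1) · 9: (0, 4, 1) · 10: (1, 1, 3) · 11: (1, 1, 3) · 12: (0, 1, 2) · 13: (1, 0, 2) · 14: (2, 2, 1) · 15: (1, 0, 2) · 16: (1, 1, 3) · 17: (2, 2, 1)

Partition of {1..17} into 6 W_5-dot-orbits:

[[1, 2, 3, 13, 15], [4, 9], [5, 7], [6, 8, 14, 17], [10, 11, 16], [12]]


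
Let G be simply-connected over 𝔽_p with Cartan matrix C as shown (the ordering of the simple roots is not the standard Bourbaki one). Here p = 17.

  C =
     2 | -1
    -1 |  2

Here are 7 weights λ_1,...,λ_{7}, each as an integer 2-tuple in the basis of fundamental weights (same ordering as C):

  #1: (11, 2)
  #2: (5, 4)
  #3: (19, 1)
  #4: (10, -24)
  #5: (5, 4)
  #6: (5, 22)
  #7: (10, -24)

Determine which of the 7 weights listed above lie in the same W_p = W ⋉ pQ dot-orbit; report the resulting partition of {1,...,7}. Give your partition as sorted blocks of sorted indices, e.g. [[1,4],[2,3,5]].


Type A_2, rank 2, |W|=6; reorder rows/cols to standard.

λ_j+ρ reflected into Ā_17 (⟨·,θ^∨⟩≤17); 2-tuples as given:

  λ_1 → (12, 3) · λ_2 → (6, 5) · λ_3 → (12, 3) · λ_4 → (6, 5) · λ_5 → (6, 5) · λ_6 → (6, 5) · λ_7 → (6, 5)

2 distinct reps among the 7 weights ⇒ 2 W_17-linkage classes:

[[1, 3], [2, 4, 5, 6, 7]]


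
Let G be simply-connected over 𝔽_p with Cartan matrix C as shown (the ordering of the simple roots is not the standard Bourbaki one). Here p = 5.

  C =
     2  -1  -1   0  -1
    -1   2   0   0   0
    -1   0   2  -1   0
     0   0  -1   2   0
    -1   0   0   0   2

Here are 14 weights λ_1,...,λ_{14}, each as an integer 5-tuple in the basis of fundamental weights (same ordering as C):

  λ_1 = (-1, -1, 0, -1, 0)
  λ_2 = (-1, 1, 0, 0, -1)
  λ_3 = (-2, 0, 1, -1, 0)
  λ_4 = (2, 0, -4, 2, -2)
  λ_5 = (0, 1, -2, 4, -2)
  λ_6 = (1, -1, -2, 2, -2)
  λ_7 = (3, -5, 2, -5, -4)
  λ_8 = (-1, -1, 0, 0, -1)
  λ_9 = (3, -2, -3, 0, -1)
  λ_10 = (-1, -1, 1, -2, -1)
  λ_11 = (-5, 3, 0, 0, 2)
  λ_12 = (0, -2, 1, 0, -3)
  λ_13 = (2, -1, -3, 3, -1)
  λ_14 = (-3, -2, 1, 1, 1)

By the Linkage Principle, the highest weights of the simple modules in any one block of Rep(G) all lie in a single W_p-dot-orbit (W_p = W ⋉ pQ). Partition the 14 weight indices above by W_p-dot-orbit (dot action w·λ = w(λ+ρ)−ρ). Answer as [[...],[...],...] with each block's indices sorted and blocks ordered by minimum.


C ↔ D_5 under row/col permutation; |W(D_5)| = 1920.

W_5-reps of the 14 weights in Ā_5 (same 5-coord order as C):

  λ_1+ρ ↦ (0, 0, 1, 0, 1) · λ_2+ρ ↦ (0, 2, 1, 1, 0) · λ_3+ρ ↦ (1, 0, 1, 0, 0) · λ_4+ρ ↦ (1, 0, 1, 0, 0) · λ_5+ρ ↦ (0, 0, 1, 2, 1) · λ_6+ρ ↦ (0, 0, 1, 2, 1) · λ_7+ρ ↦ (0, 0, 1, 0, 1) · λ_8+ρ ↦ (0, 0, 1, 1, 0) · λ_9+ρ ↦ (1, 1, 0, 1, 0) · λ_10+ρ ↦ (0, 0, 1, 1, 0) · λ_11+ρ ↦ (0, 0, 1, 2, 1) · λ_12+ρ ↦ (1, 1, 0, 1, 0) · λ_13+ρ ↦ (0, 0, 1, 1, 0) · λ_14+ρ ↦ (1, 1, 0, 1, 0)

6 distinct reps among the 14 weights ⇒ 6 W_5-linkage classes:

[[1, 7], [2], [3, 4], [5, 6, 11], [8, 10, 13], [9, 12, 14]]


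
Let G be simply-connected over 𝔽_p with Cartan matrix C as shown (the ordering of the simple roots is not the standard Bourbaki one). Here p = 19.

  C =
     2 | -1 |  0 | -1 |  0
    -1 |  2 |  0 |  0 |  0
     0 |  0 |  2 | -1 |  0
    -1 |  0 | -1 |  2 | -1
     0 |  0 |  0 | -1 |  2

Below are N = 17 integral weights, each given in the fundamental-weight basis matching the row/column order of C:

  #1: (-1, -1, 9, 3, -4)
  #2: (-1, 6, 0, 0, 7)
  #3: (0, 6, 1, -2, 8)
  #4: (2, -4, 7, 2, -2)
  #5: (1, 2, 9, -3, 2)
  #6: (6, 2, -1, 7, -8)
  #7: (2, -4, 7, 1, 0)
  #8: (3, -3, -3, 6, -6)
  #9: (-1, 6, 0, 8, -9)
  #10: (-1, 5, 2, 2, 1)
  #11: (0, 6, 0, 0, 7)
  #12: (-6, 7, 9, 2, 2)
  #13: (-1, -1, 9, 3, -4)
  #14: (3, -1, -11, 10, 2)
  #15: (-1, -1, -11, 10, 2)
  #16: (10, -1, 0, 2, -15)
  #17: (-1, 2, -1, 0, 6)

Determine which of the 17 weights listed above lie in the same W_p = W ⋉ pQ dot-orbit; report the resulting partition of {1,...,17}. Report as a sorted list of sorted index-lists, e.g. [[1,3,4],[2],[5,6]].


D_5 Cartan matrix, 5 simple roots permuted; ρ=(1,1,1,1,1).

λ_j+ρ reflected into Ā_19 (⟨·,θ^∨⟩≤19); 5-tuples as given:

  [1] (0, 0, 10, 1, 3)
  [2] (0, 7, 1, 1, 8)
  [3] (0, 7, 1, 1, 8)
  [4] (0, 3, 8, 2, 1)
  [5] (0, 3, 8, 2, 1)
  [6] (0, 3, 0, 1, 7)
  [7] (0, 3, 8, 2, 1)
  [8] (2, 2, 2, 0, 5)
  [9] (0, 7, 1, 1, 8)
  [10] (0, 6, 3, 3, 2)
  [11] (0, 7, 1, 1, 8)
  [12] (0, 3, 8, 2, 1)
  [13] (0, 0, 10, 1, 3)
  [14] (0, 0, 10, 1, 3)
  [15] (0, 0, 10, 1, 3)
  [16] (0, 0, 10, 1, 3)
  [17] (0, 3, 0, 1, 7)

Partition of {1..17} into 6 W_19-dot-orbits:

[[1, 13, 14, 15, 16], [2, 3, 9, 11], [4, 5, 7, 12], [6, 17], [8], [10]]


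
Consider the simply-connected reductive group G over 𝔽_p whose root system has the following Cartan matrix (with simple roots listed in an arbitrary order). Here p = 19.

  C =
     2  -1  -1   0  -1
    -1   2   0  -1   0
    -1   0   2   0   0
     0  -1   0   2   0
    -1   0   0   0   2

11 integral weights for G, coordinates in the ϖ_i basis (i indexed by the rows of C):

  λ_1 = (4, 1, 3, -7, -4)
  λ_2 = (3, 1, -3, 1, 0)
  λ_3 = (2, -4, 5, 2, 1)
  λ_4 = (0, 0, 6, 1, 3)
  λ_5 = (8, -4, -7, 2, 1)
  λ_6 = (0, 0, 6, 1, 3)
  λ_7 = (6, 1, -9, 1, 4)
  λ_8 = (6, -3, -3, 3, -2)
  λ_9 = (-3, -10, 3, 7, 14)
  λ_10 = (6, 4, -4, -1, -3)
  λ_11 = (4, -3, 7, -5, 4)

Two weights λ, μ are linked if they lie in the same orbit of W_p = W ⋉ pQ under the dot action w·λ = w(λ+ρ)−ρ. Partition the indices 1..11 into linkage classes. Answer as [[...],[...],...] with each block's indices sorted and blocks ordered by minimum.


Dynkin diagram of C (from the 8 off-diagonal −1 entries): D_5.

Folding the 11 weights λ_j+ρ into Ā_19 (reps in the given 5-coord order):

    1: (2, 2, 2, 2, 1)
    2: (2, 2, 2, 2, 1)
    3: (0, 3, 6, 0, 2)
    4: (1, 1, 7, 2, 4)
    5: (0, 3, 6, 0, 2)
    6: (1, 1, 7, 2, 4)
    7: (1, 1, 7, 2, 4)
    8: (2, 2, 2, 2, 1)
    9: (1, 1, 7, 2, 4)
    10: (2, 5, 3, 0, 2)
    11: (1, 1, 7, 2, 4)

Linkage partition of the 11 weights (4 classes, p=19):

[[1, 2, 8], [3, 5], [4, 6, 7, 9, 11], [10]]


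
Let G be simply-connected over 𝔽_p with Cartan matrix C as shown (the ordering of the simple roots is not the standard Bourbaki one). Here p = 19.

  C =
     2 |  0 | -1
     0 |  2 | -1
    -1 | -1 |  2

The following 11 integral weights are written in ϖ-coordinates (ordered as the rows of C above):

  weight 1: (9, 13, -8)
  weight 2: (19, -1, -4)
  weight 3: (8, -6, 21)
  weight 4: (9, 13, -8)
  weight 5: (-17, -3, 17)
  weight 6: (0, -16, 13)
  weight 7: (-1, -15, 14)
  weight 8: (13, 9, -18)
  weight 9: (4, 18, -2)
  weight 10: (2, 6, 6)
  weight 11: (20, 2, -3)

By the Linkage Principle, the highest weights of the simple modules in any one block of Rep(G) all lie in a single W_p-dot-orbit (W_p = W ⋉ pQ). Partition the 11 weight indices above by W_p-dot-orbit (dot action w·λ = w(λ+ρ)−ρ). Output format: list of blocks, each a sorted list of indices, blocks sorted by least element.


A_3 Cartan matrix, 3 simple roots permuted; ρ=(1,1,1).

Folding the 11 weights λ_j+ρ into Ā_19 (reps in the given 3-coord order):

  [1] (3, 7, 7) · [2] (16, 2, 0) · [3] (3, 7, 7) · [4] (3, 7, 7) · [5] (16, 2, 0) · [6] (0, 14, 1) · [7] (0, 14, 1) · [8] (3, 7, 7) · [9] (0, 14, 1) · [10] (3, 7, 7) · [11] (16, 2, 0)

Grouping the 11 weights by Ā_19-representative: 3 linkage classes.

[[1, 3, 4, 8, 10], [2, 5, 11], [6, 7, 9]]


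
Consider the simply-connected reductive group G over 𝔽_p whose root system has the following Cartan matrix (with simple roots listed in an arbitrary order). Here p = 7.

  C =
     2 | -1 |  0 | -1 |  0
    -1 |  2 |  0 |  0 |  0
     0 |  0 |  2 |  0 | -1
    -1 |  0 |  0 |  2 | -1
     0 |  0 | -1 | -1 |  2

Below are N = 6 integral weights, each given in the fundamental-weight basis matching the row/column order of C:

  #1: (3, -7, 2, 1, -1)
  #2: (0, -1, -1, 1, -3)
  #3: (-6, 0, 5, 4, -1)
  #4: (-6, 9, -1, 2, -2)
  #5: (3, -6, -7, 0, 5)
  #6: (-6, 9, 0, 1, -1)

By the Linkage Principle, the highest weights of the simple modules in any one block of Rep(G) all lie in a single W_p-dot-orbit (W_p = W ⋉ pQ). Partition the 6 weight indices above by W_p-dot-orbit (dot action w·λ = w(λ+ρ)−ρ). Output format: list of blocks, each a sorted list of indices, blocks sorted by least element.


C ↔ A_5 under row/col permutation; |W(A_5)| = 720.

Each λ_j+ρ reduced to Ā_7; 5-tuples below use C's row order:

  [1] (2, 2, 1, 0, 0) · [2] (1, 0, 2, 0, 0) · [3] (1, 0, 2, 0, 0) · [4] (2, 2, 1, 0, 0) · [5] (1, 0, 2, 0, 0) · [6] (2, 2, 1, 0, 0)

Linkage partition of the 6 weights (2 classes, p=7):

[[1, 4, 6], [2, 3, 5]]


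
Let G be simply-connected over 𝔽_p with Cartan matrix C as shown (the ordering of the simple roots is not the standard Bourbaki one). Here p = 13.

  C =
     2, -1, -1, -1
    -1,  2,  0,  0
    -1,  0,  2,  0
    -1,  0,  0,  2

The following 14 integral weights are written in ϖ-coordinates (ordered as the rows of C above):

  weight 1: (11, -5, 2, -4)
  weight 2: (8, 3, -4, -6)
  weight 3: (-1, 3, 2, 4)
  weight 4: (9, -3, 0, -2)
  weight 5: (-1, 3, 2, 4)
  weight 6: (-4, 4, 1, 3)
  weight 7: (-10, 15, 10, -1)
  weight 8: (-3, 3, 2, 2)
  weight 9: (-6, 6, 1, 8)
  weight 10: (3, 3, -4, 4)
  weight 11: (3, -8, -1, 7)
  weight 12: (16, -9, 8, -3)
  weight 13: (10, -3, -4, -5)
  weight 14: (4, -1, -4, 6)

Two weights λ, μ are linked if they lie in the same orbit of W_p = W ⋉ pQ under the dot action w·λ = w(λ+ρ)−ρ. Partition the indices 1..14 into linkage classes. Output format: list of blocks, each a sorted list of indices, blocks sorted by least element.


C ↔ D_4 under row/col permutation; |W(D_4)| = 192.

λ_j+ρ reflected into Ā_13 (⟨·,θ^∨⟩≤13); 4-tuples as given:

  [1] (2, 2, 1, 1);  [2] (0, 4, 3, 5);  [3] (0, 4, 3, 5);  [4] (2, 2, 1, 1);  [5] (0, 4, 3, 5);  [6] (2, 2, 1, 1);  [7] (2, 2, 3, 4);  [8] (2, 2, 1, 1);  [9] (2, 2, 3, 4);  [10] (0, 4, 3, 5);  [11] (0, 4, 3, 5);  [12] (2, 2, 3, 4);  [13] (2, 2, 3, 4);  [14] (1, 0, 3, 7)

Linkage partition of the 14 weights (4 classes, p=13):

[[1, 4, 6, 8], [2, 3, 5, 10, 11], [7, 9, 12, 13], [14]]


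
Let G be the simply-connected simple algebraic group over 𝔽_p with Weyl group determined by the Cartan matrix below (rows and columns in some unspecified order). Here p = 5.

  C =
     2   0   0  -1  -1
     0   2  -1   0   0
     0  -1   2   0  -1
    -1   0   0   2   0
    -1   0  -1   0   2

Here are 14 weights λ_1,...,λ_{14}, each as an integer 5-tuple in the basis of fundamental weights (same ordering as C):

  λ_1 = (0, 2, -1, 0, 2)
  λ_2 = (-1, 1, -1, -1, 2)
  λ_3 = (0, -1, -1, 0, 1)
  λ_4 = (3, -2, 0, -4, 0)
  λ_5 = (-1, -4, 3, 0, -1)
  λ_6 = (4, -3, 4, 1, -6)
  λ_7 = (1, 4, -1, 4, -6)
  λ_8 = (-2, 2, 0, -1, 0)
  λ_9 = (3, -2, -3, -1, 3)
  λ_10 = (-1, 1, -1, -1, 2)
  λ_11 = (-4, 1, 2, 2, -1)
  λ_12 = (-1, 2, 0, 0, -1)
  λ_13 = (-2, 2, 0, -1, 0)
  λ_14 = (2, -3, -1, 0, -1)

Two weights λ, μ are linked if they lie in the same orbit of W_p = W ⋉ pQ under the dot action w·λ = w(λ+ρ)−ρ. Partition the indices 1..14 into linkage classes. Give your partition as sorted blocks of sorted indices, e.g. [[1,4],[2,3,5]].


Type A_5, rank 5, |W|=720; reorder rows/cols to standard.

Ā_5 reps of the 14 weights (A_5, coords as presented):

  [1] (1, 0, 0, 1, 2);  [2] (0, 2, 0, 0, 3);  [3] (1, 0, 0, 1, 2);  [4] (1, 0, 0, 2, 1);  [5] (0, 3, 1, 1, 0);  [6] (0, 2, 0, 0, 3);  [7] (0, 2, 0, 0, 3);  [8] (0, 3, 1, 1, 0);  [9] (1, 0, 0, 2, 1);  [10] (0, 2, 0, 0, 3);  [11] (0, 2, 0, 0, 3);  [12] (0, 3, 1, 1, 0);  [13] (0, 3, 1, 1, 0);  [14] (1, 0, 0, 1, 2)

Partition of {1..14} into 4 W_5-dot-orbits:

[[1, 3, 14], [2, 6, 7, 10, 11], [4, 9], [5, 8, 12, 13]]


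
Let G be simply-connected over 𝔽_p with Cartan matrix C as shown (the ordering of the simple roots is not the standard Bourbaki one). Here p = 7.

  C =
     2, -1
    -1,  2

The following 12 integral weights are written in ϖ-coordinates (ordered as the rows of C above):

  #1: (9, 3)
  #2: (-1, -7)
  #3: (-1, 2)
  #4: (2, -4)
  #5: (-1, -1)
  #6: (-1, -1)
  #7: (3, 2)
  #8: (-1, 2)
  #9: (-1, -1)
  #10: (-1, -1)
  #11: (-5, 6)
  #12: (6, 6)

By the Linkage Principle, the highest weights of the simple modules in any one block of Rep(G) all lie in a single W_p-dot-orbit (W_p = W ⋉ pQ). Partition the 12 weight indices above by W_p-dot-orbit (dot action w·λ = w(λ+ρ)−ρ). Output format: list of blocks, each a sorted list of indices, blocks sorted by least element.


Root system A_2: the 2×2 matrix C matches after relabeling.

W_7-reps of the 12 weights in Ā_7 (same 2-coord order as C):

  1: (0, 3) · 2: (6, 0) · 3: (0, 3) · 4: (0, 3) · 5: (0, 0) · 6: (0, 0) · 7: (4, 3) · 8: (0, 3) · 9: (0, 0) · 10: (0, 0) · 11: (4, 3) · 12: (0, 0)

Partition of {1..12} into 4 W_7-dot-orbits:

[[1, 3, 4, 8], [2], [5, 6, 9, 10, 12], [7, 11]]
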